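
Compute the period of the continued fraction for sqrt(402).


Run the CF algorithm for sqrt(402).
a_0 = floor(sqrt(402)) = 20; set m_0=0, q_0=1.
Recurrence: m' = q*a - m,  q' = (d - m'^2)/q,  a' = floor((a_0 + m')/q').
  step 1: m=20, q=2, a=20
  step 2: m=20, q=1, a=40
a_2 = 2*a_0 = 40, so the period closes here.
sqrt(402) = [20; 20, 40]
Period length = 2

2


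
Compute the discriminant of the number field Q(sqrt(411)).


For K = Q(sqrt(d)) with d squarefree: disc(K) = d if d = 1 mod 4, and disc(K) = 4d if d = 2 or 3 mod 4.
Here d = 411, and d mod 4 = 3.
d = 3 mod 4, not 1 (O_K = Z[sqrt(d)]), so disc(K) = 4d = 4 * (411) = 1644

1644


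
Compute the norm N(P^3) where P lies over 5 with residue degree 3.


N(P^a) = p^(a*f)
= 5^(3*3)
= 5^9
= 1953125

1953125


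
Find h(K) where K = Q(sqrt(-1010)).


K = Q(sqrt(-1010)). d mod 4 = 2, so D = disc(K) = 4d = -4040
h(K) equals the number of primitive reduced positive-definite forms (a, b, c) = a*x^2 + b*x*y + c*y^2 with b^2 - 4ac = D,
where reduced means |b| <= a <= c, with b >= 0 whenever |b| = a or a = c, and primitive means gcd(a, b, c) = 1.
Reduced forces 3a^2 <= |D| = 4040, so 1 <= a <= 36; b must have the parity of D, and c = (b^2 - D)/(4a) must be an integer >= a.
Enumerate a = 1..36, b in [-a, a]:
  a=1: (1, 0, 1010)  [1]
  a=2: (2, 0, 505)  [1]
  a=3: (3, -2, 337), (3, 2, 337)  [2]
  a=4: none
  a=5: (5, 0, 202)  [1]
  a=6: (6, -4, 169), (6, 4, 169)  [2]
  a=7..8: none
  a=9: (9, -8, 114), (9, 8, 114)  [2]
  a=10: (10, 0, 101)  [1]
  a=11..12: none
  a=13: (13, -4, 78), (13, 4, 78)  [2]
  a=14: none
  a=15: (15, -10, 69), (15, 10, 69)  [2]
  a=16..17: none
  a=18: (18, -8, 57), (18, 8, 57)  [2]
  a=19: (19, -8, 54), (19, 8, 54)  [2]
  a=20..22: none
  a=23: (23, -10, 45), (23, 10, 45)  [2]
  a=24..25: none
  a=26: (26, -4, 39), (26, 4, 39)  [2]
  a=27: (27, -8, 38), (27, 8, 38)  [2]
  a=28: none
  a=29: (29, -22, 39), (29, 22, 39)  [2]
  a=30: (30, -20, 37), (30, 20, 37)  [2]
  a=31..36: none
Total reduced forms: 1 + 1 + 2 + 1 + 2 + 2 + 1 + 2 + 2 + 2 + 2 + 2 + 2 + 2 + 2 + 2 = 28
h = 28

28


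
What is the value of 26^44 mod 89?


p = 89 is prime and the exponent is (p-1)/2 = 44, so by Euler's criterion 26^44 = (26/89) = +1 or -1 mod 89.
Compute by square-and-multiply:
  44 = 32 + 8 + 4 (binary 101100)
  Repeated squaring mod 89: 26^1 = 26, 26^2 = 53, 26^4 = 50, 26^8 = 8, 26^16 = 64, 26^32 = 2
  26^44 = 26^32 * 26^8 * 26^4 = 2 * 8 * 50 mod 89
    2 * 8 = 16 = 16 mod 89
    16 * 50 = 800 = 88 mod 89
  26^44 = 88 mod 89
Result 88 = p - 1 = -1 mod 89: 26 is a quadratic non-residue mod 89. As a residue in [0, p-1] the value is 88.
26^44 mod 89 = 88

88


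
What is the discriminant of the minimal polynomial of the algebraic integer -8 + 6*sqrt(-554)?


The element -8 + 6*sqrt(-554) has minimal polynomial:
x^2 + 16*x + 20008
Discriminant = (16)^2 - 4*(20008)
= 256 - 80032
= -79776

-79776


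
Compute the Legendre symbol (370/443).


p = 443 is prime, so compute (370/443) with the reciprocity algorithm (Jacobi-symbol steps: pull out 2s via (2/n), flip via reciprocity, reduce):
  pull out 2: (2/443) = -1  (since 443 mod 8 = 3)
  reciprocity: (185/443) -> +(443/185)
  reduce: (73/185)
  reciprocity: (73/185) -> +(185/73)
  reduce: (39/73)
  reciprocity: (39/73) -> +(73/39)
  reduce: (34/39)
  pull out 2: (2/39) = +1  (since 39 mod 8 = 7)
  reciprocity: (17/39) -> +(39/17)
  reduce: (5/17)
  reciprocity: (5/17) -> +(17/5)
  reduce: (2/5)
  pull out 2: (2/5) = -1  (since 5 mod 8 = 5)
  (1/5) = 1
Product of signs = 1
(370/443) = 1

1


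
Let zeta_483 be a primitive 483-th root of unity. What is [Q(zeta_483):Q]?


The degree equals Euler's totient phi(483).
483 = 3 * 7 * 23
phi(483) = 264

264


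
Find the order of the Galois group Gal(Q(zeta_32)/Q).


|Gal(Q(zeta_32)/Q)| = phi(32)
= 16

16


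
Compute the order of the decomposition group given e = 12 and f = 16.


|D_P| = e * f
= 12 * 16
= 192

192


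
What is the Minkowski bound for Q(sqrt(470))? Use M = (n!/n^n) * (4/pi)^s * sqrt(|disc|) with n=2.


d = 470, d mod 4 = 2, so disc(K) = 4d = 1880; |disc(K)| = 1880
Real quadratic field, so n = 2, s = r2 = 0, r1 = 2
M = (n!/n^n) * (4/pi)^s * sqrt(|disc(K)|) = (2!/2^2) * (4/pi)^0 * sqrt(1880)
= 0.5 * 1.000000 * 43.358967
= 21.6795

21.6795


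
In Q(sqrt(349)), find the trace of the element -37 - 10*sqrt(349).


Tr(a + b*sqrt(d)) = (a + b*sqrt(d)) + (a - b*sqrt(d)) = 2a
= 2 * (-37)
= -74

-74


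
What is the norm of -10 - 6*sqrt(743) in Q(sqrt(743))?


N(a + b*sqrt(d)) = a^2 - d*b^2
= (-10)^2 - (743)*(-6)^2
= 100 - 26748
= -26648

-26648


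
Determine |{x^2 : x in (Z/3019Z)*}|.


For prime p, the number of non-zero quadratic residues is (p-1)/2.
= (3019-1)/2
= 1509

1509


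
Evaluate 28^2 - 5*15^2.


x^2 - d*y^2
= 28^2 - 5*15^2
= 784 - 1125
= -341

-341


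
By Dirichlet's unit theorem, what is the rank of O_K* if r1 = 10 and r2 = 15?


By Dirichlet's unit theorem:
rank = r1 + r2 - 1
= 10 + 15 - 1
= 24

24


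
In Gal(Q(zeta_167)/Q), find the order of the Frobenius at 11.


The Frobenius at p in Gal(Q(zeta_n)/Q) = (Z/nZ)* is the class of p, so its order is ord_167(11), the smallest k >= 1 with 11^k = 1 mod 167.
n = 167 = 167, phi(167) = 166; the order divides phi(n).
Divisors of 166: 1, 2, 83, 166
Repeated squaring mod 167: 11^1 = 11, 11^2 = 121, 11^4 = 112, 11^8 = 19, 11^16 = 27, 11^32 = 61, 11^64 = 47, 11^128 = 38
Test divisors in increasing order:
  k=1: 11^1 = 11 mod 167
  k=2: 11^2 = 121 mod 167
  k=83: 11^83 = 47 * 27 * 121 * 11 = 1 mod 167  <- first divisor giving 1
Order = 83

83


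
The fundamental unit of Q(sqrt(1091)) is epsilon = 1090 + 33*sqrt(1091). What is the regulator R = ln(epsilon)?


epsilon = 1090 + 33*sqrt(1091)
= 2179.9995
R = ln(2179.9995)
= 7.6871

7.6871


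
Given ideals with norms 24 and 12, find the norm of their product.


N(IJ) = N(I) * N(J)
= 24 * 12
= 288

288


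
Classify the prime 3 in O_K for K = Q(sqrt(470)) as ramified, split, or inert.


K = Q(sqrt(470)). Since d mod 4 = 2, disc(K) = 1880.
Check p | disc: 1880 mod 3 = 2.
p does not divide disc. Compute Legendre symbol (d/p):
2^((3-1)/2) mod 3 = -1
(d/p) = -1, so p is inert: (p) stays prime with e=1, f=2, g=1.
Therefore p is inert.

inert


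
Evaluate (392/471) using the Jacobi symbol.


Compute (392/471) via quadratic reciprocity:
  pull out 2: (2/471) = +1  (since 471 mod 8 = 7)
  pull out 2: (2/471) = +1  (since 471 mod 8 = 7)
  pull out 2: (2/471) = +1  (since 471 mod 8 = 7)
  reciprocity: (49/471) -> +(471/49)
  reduce: (30/49)
  pull out 2: (2/49) = +1  (since 49 mod 8 = 1)
  reciprocity: (15/49) -> +(49/15)
  reduce: (4/15)
  pull out 2: (2/15) = +1  (since 15 mod 8 = 7)
  pull out 2: (2/15) = +1  (since 15 mod 8 = 7)
  (1/15) = 1
Product of signs = 1

1


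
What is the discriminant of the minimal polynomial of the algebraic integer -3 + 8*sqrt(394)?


The element -3 + 8*sqrt(394) has minimal polynomial:
x^2 + 6*x - 25207
Discriminant = (6)^2 - 4*(-25207)
= 36 + 100828
= 100864

100864


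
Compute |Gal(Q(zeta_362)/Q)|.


|Gal(Q(zeta_362)/Q)| = phi(362)
= 180

180


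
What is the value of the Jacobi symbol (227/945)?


Compute (227/945) via quadratic reciprocity:
  reciprocity: (227/945) -> +(945/227)
  reduce: (37/227)
  reciprocity: (37/227) -> +(227/37)
  reduce: (5/37)
  reciprocity: (5/37) -> +(37/5)
  reduce: (2/5)
  pull out 2: (2/5) = -1  (since 5 mod 8 = 5)
  (1/5) = 1
Product of signs = -1

-1


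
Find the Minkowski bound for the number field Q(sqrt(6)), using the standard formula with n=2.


d = 6, d mod 4 = 2, so disc(K) = 4d = 24; |disc(K)| = 24
Real quadratic field, so n = 2, s = r2 = 0, r1 = 2
M = (n!/n^n) * (4/pi)^s * sqrt(|disc(K)|) = (2!/2^2) * (4/pi)^0 * sqrt(24)
= 0.5 * 1.000000 * 4.898979
= 2.4495

2.4495


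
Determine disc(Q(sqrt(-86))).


For K = Q(sqrt(d)) with d squarefree: disc(K) = d if d = 1 mod 4, and disc(K) = 4d if d = 2 or 3 mod 4.
Here d = -86, and d mod 4 = 2.
d = 2 mod 4, not 1 (O_K = Z[sqrt(d)]), so disc(K) = 4d = 4 * (-86) = -344

-344


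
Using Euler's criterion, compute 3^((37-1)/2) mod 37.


p = 37 is prime and the exponent is (p-1)/2 = 18, so by Euler's criterion 3^18 = (3/37) = +1 or -1 mod 37.
Compute by square-and-multiply:
  18 = 16 + 2 (binary 10010)
  Repeated squaring mod 37: 3^1 = 3, 3^2 = 9, 3^4 = 7, 3^8 = 12, 3^16 = 33
  3^18 = 3^16 * 3^2 = 33 * 9 mod 37
    33 * 9 = 297 = 1 mod 37
  3^18 = 1 mod 37
Result 1: 3 is a quadratic residue mod 37.
3^18 mod 37 = 1

1


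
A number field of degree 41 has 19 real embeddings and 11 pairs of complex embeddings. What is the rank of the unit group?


By Dirichlet's unit theorem:
rank = r1 + r2 - 1
= 19 + 11 - 1
= 29

29


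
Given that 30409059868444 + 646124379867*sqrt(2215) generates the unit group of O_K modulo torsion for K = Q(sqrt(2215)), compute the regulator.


epsilon = 30409059868444 + 646124379867*sqrt(2215)
= 6.0818e+13
R = ln(6.0818e+13)
= 31.7389

31.7389


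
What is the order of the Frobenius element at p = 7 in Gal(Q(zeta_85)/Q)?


The Frobenius at p in Gal(Q(zeta_n)/Q) = (Z/nZ)* is the class of p, so its order is ord_85(7), the smallest k >= 1 with 7^k = 1 mod 85.
n = 85 = 5 * 17, phi(85) = 64; the order divides phi(n).
Divisors of 64: 1, 2, 4, 8, 16, 32, 64
Repeated squaring mod 85: 7^1 = 7, 7^2 = 49, 7^4 = 21, 7^8 = 16, 7^16 = 1, 7^32 = 1, 7^64 = 1
Test divisors in increasing order:
  k=1: 7^1 = 7 mod 85
  k=2: 7^2 = 49 mod 85
  k=4: 7^4 = 21 mod 85
  k=8: 7^8 = 16 mod 85
  k=16: 7^16 = 1 mod 85  <- first divisor giving 1
Order = 16

16


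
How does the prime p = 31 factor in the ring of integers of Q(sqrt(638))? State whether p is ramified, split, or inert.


K = Q(sqrt(638)). Since d mod 4 = 2, disc(K) = 2552.
Check p | disc: 2552 mod 31 = 10.
p does not divide disc. Compute Legendre symbol (d/p):
18^((31-1)/2) mod 31 = 1
(d/p) = 1, so p splits: (p) = P*P' with e=1, f=1, g=2.
Therefore p is split.

split


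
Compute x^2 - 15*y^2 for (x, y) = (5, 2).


x^2 - d*y^2
= 5^2 - 15*2^2
= 25 - 60
= -35

-35


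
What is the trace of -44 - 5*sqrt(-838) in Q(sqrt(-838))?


Tr(a + b*sqrt(d)) = (a + b*sqrt(d)) + (a - b*sqrt(d)) = 2a
= 2 * (-44)
= -88

-88


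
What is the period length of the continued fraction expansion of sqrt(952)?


Run the CF algorithm for sqrt(952).
a_0 = floor(sqrt(952)) = 30; set m_0=0, q_0=1.
Recurrence: m' = q*a - m,  q' = (d - m'^2)/q,  a' = floor((a_0 + m')/q').
  step 1: m=30, q=52, a=1
  step 2: m=22, q=9, a=5
  step 3: m=23, q=47, a=1
  step 4: m=24, q=8, a=6
  step 5: m=24, q=47, a=1
  step 6: m=23, q=9, a=5
  step 7: m=22, q=52, a=1
  step 8: m=30, q=1, a=60
a_8 = 2*a_0 = 60, so the period closes here.
sqrt(952) = [30; 1, 5, 1, 6, 1, 5, 1, 60]
Period length = 8

8


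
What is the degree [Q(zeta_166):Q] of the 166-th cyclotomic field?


The degree equals Euler's totient phi(166).
166 = 2 * 83
phi(166) = 82

82


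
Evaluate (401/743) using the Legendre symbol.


p = 743 is prime, so compute (401/743) with the reciprocity algorithm (Jacobi-symbol steps: pull out 2s via (2/n), flip via reciprocity, reduce):
  reciprocity: (401/743) -> +(743/401)
  reduce: (342/401)
  pull out 2: (2/401) = +1  (since 401 mod 8 = 1)
  reciprocity: (171/401) -> +(401/171)
  reduce: (59/171)
  reciprocity: (59/171) -> -(171/59)
  reduce: (53/59)
  reciprocity: (53/59) -> +(59/53)
  reduce: (6/53)
  pull out 2: (2/53) = -1  (since 53 mod 8 = 5)
  reciprocity: (3/53) -> +(53/3)
  reduce: (2/3)
  pull out 2: (2/3) = -1  (since 3 mod 8 = 3)
  (1/3) = 1
Product of signs = -1
(401/743) = -1

-1


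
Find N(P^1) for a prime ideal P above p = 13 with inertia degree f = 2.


N(P^a) = p^(a*f)
= 13^(1*2)
= 13^2
= 169

169


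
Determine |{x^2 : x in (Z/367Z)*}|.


For prime p, the number of non-zero quadratic residues is (p-1)/2.
= (367-1)/2
= 183

183


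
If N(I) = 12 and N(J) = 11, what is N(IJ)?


N(IJ) = N(I) * N(J)
= 12 * 11
= 132

132


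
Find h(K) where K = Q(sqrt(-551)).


K = Q(sqrt(-551)). d mod 4 = 1, so D = disc(K) = d = -551
h(K) equals the number of primitive reduced positive-definite forms (a, b, c) = a*x^2 + b*x*y + c*y^2 with b^2 - 4ac = D,
where reduced means |b| <= a <= c, with b >= 0 whenever |b| = a or a = c, and primitive means gcd(a, b, c) = 1.
Reduced forces 3a^2 <= |D| = 551, so 1 <= a <= 13; b must have the parity of D, and c = (b^2 - D)/(4a) must be an integer >= a.
Enumerate a = 1..13, b in [-a, a]:
  a=1: (1, 1, 138)  [1]
  a=2: (2, -1, 69), (2, 1, 69)  [2]
  a=3: (3, -1, 46), (3, 1, 46)  [2]
  a=4: (4, -3, 35), (4, 3, 35)  [2]
  a=5: (5, -3, 28), (5, 3, 28)  [2]
  a=6: (6, -5, 24), (6, -1, 23), (6, 1, 23), (6, 5, 24)  [4]
  a=7: (7, -3, 20), (7, 3, 20)  [2]
  a=8: (8, -5, 18), (8, 5, 18)  [2]
  a=9: (9, -5, 16), (9, 5, 16)  [2]
  a=10: (10, -7, 15), (10, -3, 14), (10, 3, 14), (10, 7, 15)  [4]
  a=11: none
  a=12: (12, -11, 14), (12, 5, 12), (12, 11, 14)  [3]
  a=13: none
Total reduced forms: 1 + 2 + 2 + 2 + 2 + 4 + 2 + 2 + 2 + 4 + 3 = 26
h = 26

26


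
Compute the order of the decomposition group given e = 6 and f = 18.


|D_P| = e * f
= 6 * 18
= 108

108


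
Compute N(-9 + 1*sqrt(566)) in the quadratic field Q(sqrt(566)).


N(a + b*sqrt(d)) = a^2 - d*b^2
= (-9)^2 - (566)*(1)^2
= 81 - 566
= -485

-485


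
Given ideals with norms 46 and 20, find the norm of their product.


N(IJ) = N(I) * N(J)
= 46 * 20
= 920

920


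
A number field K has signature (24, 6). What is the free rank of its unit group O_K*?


By Dirichlet's unit theorem:
rank = r1 + r2 - 1
= 24 + 6 - 1
= 29

29


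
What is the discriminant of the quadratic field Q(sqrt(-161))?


For K = Q(sqrt(d)) with d squarefree: disc(K) = d if d = 1 mod 4, and disc(K) = 4d if d = 2 or 3 mod 4.
Here d = -161, and d mod 4 = 3.
d = 3 mod 4, not 1 (O_K = Z[sqrt(d)]), so disc(K) = 4d = 4 * (-161) = -644

-644


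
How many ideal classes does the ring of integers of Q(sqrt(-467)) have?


K = Q(sqrt(-467)). d mod 4 = 1, so D = disc(K) = d = -467
h(K) equals the number of primitive reduced positive-definite forms (a, b, c) = a*x^2 + b*x*y + c*y^2 with b^2 - 4ac = D,
where reduced means |b| <= a <= c, with b >= 0 whenever |b| = a or a = c, and primitive means gcd(a, b, c) = 1.
Reduced forces 3a^2 <= |D| = 467, so 1 <= a <= 12; b must have the parity of D, and c = (b^2 - D)/(4a) must be an integer >= a.
Enumerate a = 1..12, b in [-a, a]:
  a=1: (1, 1, 117)  [1]
  a=2: none
  a=3: (3, -1, 39), (3, 1, 39)  [2]
  a=4..6: none
  a=7: (7, -3, 17), (7, 3, 17)  [2]
  a=8: none
  a=9: (9, -1, 13), (9, 1, 13)  [2]
  a=10..12: none
Total reduced forms: 1 + 2 + 2 + 2 = 7
h = 7

7


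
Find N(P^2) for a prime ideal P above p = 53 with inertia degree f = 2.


N(P^a) = p^(a*f)
= 53^(2*2)
= 53^4
= 7890481

7890481


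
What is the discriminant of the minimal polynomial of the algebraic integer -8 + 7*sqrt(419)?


The element -8 + 7*sqrt(419) has minimal polynomial:
x^2 + 16*x - 20467
Discriminant = (16)^2 - 4*(-20467)
= 256 + 81868
= 82124

82124


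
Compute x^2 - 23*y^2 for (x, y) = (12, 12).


x^2 - d*y^2
= 12^2 - 23*12^2
= 144 - 3312
= -3168

-3168


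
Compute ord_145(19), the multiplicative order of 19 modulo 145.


We want ord_145(19), the smallest k >= 1 with 19^k = 1 mod 145.
n = 145 = 5 * 29, phi(145) = 112; the order divides phi(n).
Divisors of 112: 1, 2, 4, 7, 8, 14, 16, 28, 56, 112
Repeated squaring mod 145: 19^1 = 19, 19^2 = 71, 19^4 = 111, 19^8 = 141, 19^16 = 16, 19^32 = 111, 19^64 = 141
Test divisors in increasing order:
  k=1: 19^1 = 19 mod 145
  k=2: 19^2 = 71 mod 145
  k=4: 19^4 = 111 mod 145
  k=7: 19^7 = 111 * 71 * 19 = 99 mod 145
  k=8: 19^8 = 141 mod 145
  k=14: 19^14 = 141 * 111 * 71 = 86 mod 145
  k=16: 19^16 = 16 mod 145
  k=28: 19^28 = 16 * 141 * 111 = 1 mod 145  <- first divisor giving 1
Order = 28

28


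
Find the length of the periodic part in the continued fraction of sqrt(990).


Run the CF algorithm for sqrt(990).
a_0 = floor(sqrt(990)) = 31; set m_0=0, q_0=1.
Recurrence: m' = q*a - m,  q' = (d - m'^2)/q,  a' = floor((a_0 + m')/q').
  step 1: m=31, q=29, a=2
  step 2: m=27, q=9, a=6
  step 3: m=27, q=29, a=2
  step 4: m=31, q=1, a=62
a_4 = 2*a_0 = 62, so the period closes here.
sqrt(990) = [31; 2, 6, 2, 62]
Period length = 4

4


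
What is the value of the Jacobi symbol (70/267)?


Compute (70/267) via quadratic reciprocity:
  pull out 2: (2/267) = -1  (since 267 mod 8 = 3)
  reciprocity: (35/267) -> -(267/35)
  reduce: (22/35)
  pull out 2: (2/35) = -1  (since 35 mod 8 = 3)
  reciprocity: (11/35) -> -(35/11)
  reduce: (2/11)
  pull out 2: (2/11) = -1  (since 11 mod 8 = 3)
  (1/11) = 1
Product of signs = -1

-1


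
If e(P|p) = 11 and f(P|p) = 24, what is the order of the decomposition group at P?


|D_P| = e * f
= 11 * 24
= 264

264


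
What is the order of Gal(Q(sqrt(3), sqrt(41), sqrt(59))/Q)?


The 3 square roots of distinct primes are multiplicatively independent over Q,
so [K:Q] = 2^3 and Gal(K/Q) is isomorphic to (Z/2Z)^3.
|Gal| = 2^3 = 8

8


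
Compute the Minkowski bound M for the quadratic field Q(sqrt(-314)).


d = -314, d mod 4 = 2, so disc(K) = 4d = -1256; |disc(K)| = 1256
Imaginary quadratic field, so n = 2, s = r2 = 1, r1 = 0
M = (n!/n^n) * (4/pi)^s * sqrt(|disc(K)|) = (2!/2^2) * (4/pi)^1 * sqrt(1256)
= 0.5 * 1.273240 * 35.440090
= 22.5619

22.5619


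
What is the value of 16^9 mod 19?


p = 19 is prime and the exponent is (p-1)/2 = 9, so by Euler's criterion 16^9 = (16/19) = +1 or -1 mod 19.
Compute by square-and-multiply:
  9 = 8 + 1 (binary 1001)
  Repeated squaring mod 19: 16^1 = 16, 16^2 = 9, 16^4 = 5, 16^8 = 6
  16^9 = 16^8 * 16^1 = 6 * 16 mod 19
    6 * 16 = 96 = 1 mod 19
  16^9 = 1 mod 19
Result 1: 16 is a quadratic residue mod 19.
16^9 mod 19 = 1

1


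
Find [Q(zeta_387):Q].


The degree equals Euler's totient phi(387).
387 = 3^2 * 43
phi(387) = 252

252


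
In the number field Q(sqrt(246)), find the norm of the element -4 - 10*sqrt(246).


N(a + b*sqrt(d)) = a^2 - d*b^2
= (-4)^2 - (246)*(-10)^2
= 16 - 24600
= -24584

-24584


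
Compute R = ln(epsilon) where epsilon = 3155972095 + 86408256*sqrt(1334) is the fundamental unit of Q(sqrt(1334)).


epsilon = 3155972095 + 86408256*sqrt(1334)
= 6.3119e+09
R = ln(6.3119e+09)
= 22.5657

22.5657


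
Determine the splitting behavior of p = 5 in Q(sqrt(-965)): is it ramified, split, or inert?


K = Q(sqrt(-965)). Since d mod 4 = 3, disc(K) = -3860.
Check p | disc: -3860 mod 5 = 0.
p divides disc, so p ramifies: (p) = P^2 with e=2, f=1, g=1.
Therefore p is ramified.

ramified


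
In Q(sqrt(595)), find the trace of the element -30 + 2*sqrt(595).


Tr(a + b*sqrt(d)) = (a + b*sqrt(d)) + (a - b*sqrt(d)) = 2a
= 2 * (-30)
= -60

-60


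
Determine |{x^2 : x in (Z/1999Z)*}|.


For prime p, the number of non-zero quadratic residues is (p-1)/2.
= (1999-1)/2
= 999

999


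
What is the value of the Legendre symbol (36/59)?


p = 59 is prime, so compute (36/59) with the reciprocity algorithm (Jacobi-symbol steps: pull out 2s via (2/n), flip via reciprocity, reduce):
  pull out 2: (2/59) = -1  (since 59 mod 8 = 3)
  pull out 2: (2/59) = -1  (since 59 mod 8 = 3)
  reciprocity: (9/59) -> +(59/9)
  reduce: (5/9)
  reciprocity: (5/9) -> +(9/5)
  reduce: (4/5)
  pull out 2: (2/5) = -1  (since 5 mod 8 = 5)
  pull out 2: (2/5) = -1  (since 5 mod 8 = 5)
  (1/5) = 1
Product of signs = 1
(36/59) = 1

1


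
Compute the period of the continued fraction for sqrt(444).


Run the CF algorithm for sqrt(444).
a_0 = floor(sqrt(444)) = 21; set m_0=0, q_0=1.
Recurrence: m' = q*a - m,  q' = (d - m'^2)/q,  a' = floor((a_0 + m')/q').
  step 1: m=21, q=3, a=14
  step 2: m=21, q=1, a=42
a_2 = 2*a_0 = 42, so the period closes here.
sqrt(444) = [21; 14, 42]
Period length = 2

2


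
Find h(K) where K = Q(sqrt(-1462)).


K = Q(sqrt(-1462)). d mod 4 = 2, so D = disc(K) = 4d = -5848
h(K) equals the number of primitive reduced positive-definite forms (a, b, c) = a*x^2 + b*x*y + c*y^2 with b^2 - 4ac = D,
where reduced means |b| <= a <= c, with b >= 0 whenever |b| = a or a = c, and primitive means gcd(a, b, c) = 1.
Reduced forces 3a^2 <= |D| = 5848, so 1 <= a <= 44; b must have the parity of D, and c = (b^2 - D)/(4a) must be an integer >= a.
Enumerate a = 1..44, b in [-a, a]:
  a=1: (1, 0, 1462)  [1]
  a=2: (2, 0, 731)  [1]
  a=3..6: none
  a=7: (7, -2, 209), (7, 2, 209)  [2]
  a=8..10: none
  a=11: (11, -2, 133), (11, 2, 133)  [2]
  a=12..13: none
  a=14: (14, -12, 107), (14, 12, 107)  [2]
  a=15..16: none
  a=17: (17, 0, 86)  [1]
  a=18: none
  a=19: (19, -2, 77), (19, 2, 77)  [2]
  a=20..21: none
  a=22: (22, -20, 71), (22, 20, 71)  [2]
  a=23..33: none
  a=34: (34, 0, 43)  [1]
  a=35..37: none
  a=38: (38, -36, 47), (38, 36, 47)  [2]
  a=39..44: none
Total reduced forms: 1 + 1 + 2 + 2 + 2 + 1 + 2 + 2 + 1 + 2 = 16
h = 16

16


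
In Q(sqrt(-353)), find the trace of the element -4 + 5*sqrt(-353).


Tr(a + b*sqrt(d)) = (a + b*sqrt(d)) + (a - b*sqrt(d)) = 2a
= 2 * (-4)
= -8

-8


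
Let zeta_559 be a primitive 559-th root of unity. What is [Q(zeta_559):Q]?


The degree equals Euler's totient phi(559).
559 = 13 * 43
phi(559) = 504

504


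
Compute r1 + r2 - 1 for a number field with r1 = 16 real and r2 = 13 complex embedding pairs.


By Dirichlet's unit theorem:
rank = r1 + r2 - 1
= 16 + 13 - 1
= 28

28


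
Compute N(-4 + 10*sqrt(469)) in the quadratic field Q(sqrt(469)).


N(a + b*sqrt(d)) = a^2 - d*b^2
= (-4)^2 - (469)*(10)^2
= 16 - 46900
= -46884

-46884


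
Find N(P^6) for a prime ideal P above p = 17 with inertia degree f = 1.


N(P^a) = p^(a*f)
= 17^(6*1)
= 17^6
= 24137569

24137569


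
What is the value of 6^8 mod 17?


p = 17 is prime and the exponent is (p-1)/2 = 8, so by Euler's criterion 6^8 = (6/17) = +1 or -1 mod 17.
Compute by square-and-multiply:
  8 = 8 (binary 1000)
  Repeated squaring mod 17: 6^1 = 6, 6^2 = 2, 6^4 = 4, 6^8 = 16
  6^8 = 16 mod 17
Result 16 = p - 1 = -1 mod 17: 6 is a quadratic non-residue mod 17. As a residue in [0, p-1] the value is 16.
6^8 mod 17 = 16

16


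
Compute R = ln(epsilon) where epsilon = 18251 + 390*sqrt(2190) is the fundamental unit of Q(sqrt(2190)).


epsilon = 18251 + 390*sqrt(2190)
= 36502.0000
R = ln(36502.0000)
= 10.5051

10.5051


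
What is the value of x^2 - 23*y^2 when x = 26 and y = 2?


x^2 - d*y^2
= 26^2 - 23*2^2
= 676 - 92
= 584

584


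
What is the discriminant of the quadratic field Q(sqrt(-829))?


For K = Q(sqrt(d)) with d squarefree: disc(K) = d if d = 1 mod 4, and disc(K) = 4d if d = 2 or 3 mod 4.
Here d = -829, and d mod 4 = 3.
d = 3 mod 4, not 1 (O_K = Z[sqrt(d)]), so disc(K) = 4d = 4 * (-829) = -3316

-3316


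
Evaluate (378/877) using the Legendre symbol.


p = 877 is prime, so compute (378/877) with the reciprocity algorithm (Jacobi-symbol steps: pull out 2s via (2/n), flip via reciprocity, reduce):
  pull out 2: (2/877) = -1  (since 877 mod 8 = 5)
  reciprocity: (189/877) -> +(877/189)
  reduce: (121/189)
  reciprocity: (121/189) -> +(189/121)
  reduce: (68/121)
  pull out 2: (2/121) = +1  (since 121 mod 8 = 1)
  pull out 2: (2/121) = +1  (since 121 mod 8 = 1)
  reciprocity: (17/121) -> +(121/17)
  reduce: (2/17)
  pull out 2: (2/17) = +1  (since 17 mod 8 = 1)
  (1/17) = 1
Product of signs = -1
(378/877) = -1

-1


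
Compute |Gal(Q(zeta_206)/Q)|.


|Gal(Q(zeta_206)/Q)| = phi(206)
= 102

102


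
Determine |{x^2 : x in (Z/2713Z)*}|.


For prime p, the number of non-zero quadratic residues is (p-1)/2.
= (2713-1)/2
= 1356

1356


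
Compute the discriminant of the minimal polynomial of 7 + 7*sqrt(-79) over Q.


The element 7 + 7*sqrt(-79) has minimal polynomial:
x^2 - 14*x + 3920
Discriminant = (-14)^2 - 4*(3920)
= 196 - 15680
= -15484

-15484


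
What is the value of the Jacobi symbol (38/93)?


Compute (38/93) via quadratic reciprocity:
  pull out 2: (2/93) = -1  (since 93 mod 8 = 5)
  reciprocity: (19/93) -> +(93/19)
  reduce: (17/19)
  reciprocity: (17/19) -> +(19/17)
  reduce: (2/17)
  pull out 2: (2/17) = +1  (since 17 mod 8 = 1)
  (1/17) = 1
Product of signs = -1

-1


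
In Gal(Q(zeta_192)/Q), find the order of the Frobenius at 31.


The Frobenius at p in Gal(Q(zeta_n)/Q) = (Z/nZ)* is the class of p, so its order is ord_192(31), the smallest k >= 1 with 31^k = 1 mod 192.
n = 192 = 2^6 * 3, phi(192) = 64; the order divides phi(n).
Divisors of 64: 1, 2, 4, 8, 16, 32, 64
Repeated squaring mod 192: 31^1 = 31, 31^2 = 1, 31^4 = 1, 31^8 = 1, 31^16 = 1, 31^32 = 1, 31^64 = 1
Test divisors in increasing order:
  k=1: 31^1 = 31 mod 192
  k=2: 31^2 = 1 mod 192  <- first divisor giving 1
Order = 2

2


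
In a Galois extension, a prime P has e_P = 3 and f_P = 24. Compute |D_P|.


|D_P| = e * f
= 3 * 24
= 72

72


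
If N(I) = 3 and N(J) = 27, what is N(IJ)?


N(IJ) = N(I) * N(J)
= 3 * 27
= 81

81


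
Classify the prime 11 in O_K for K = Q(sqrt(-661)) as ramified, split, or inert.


K = Q(sqrt(-661)). Since d mod 4 = 3, disc(K) = -2644.
Check p | disc: -2644 mod 11 = 7.
p does not divide disc. Compute Legendre symbol (d/p):
10^((11-1)/2) mod 11 = -1
(d/p) = -1, so p is inert: (p) stays prime with e=1, f=2, g=1.
Therefore p is inert.

inert


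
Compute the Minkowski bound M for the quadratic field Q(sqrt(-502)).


d = -502, d mod 4 = 2, so disc(K) = 4d = -2008; |disc(K)| = 2008
Imaginary quadratic field, so n = 2, s = r2 = 1, r1 = 0
M = (n!/n^n) * (4/pi)^s * sqrt(|disc(K)|) = (2!/2^2) * (4/pi)^1 * sqrt(2008)
= 0.5 * 1.273240 * 44.810713
= 28.5274

28.5274


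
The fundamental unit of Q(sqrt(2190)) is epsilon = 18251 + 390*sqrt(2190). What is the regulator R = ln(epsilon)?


epsilon = 18251 + 390*sqrt(2190)
= 36502.0000
R = ln(36502.0000)
= 10.5051

10.5051


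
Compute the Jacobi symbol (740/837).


Compute (740/837) via quadratic reciprocity:
  pull out 2: (2/837) = -1  (since 837 mod 8 = 5)
  pull out 2: (2/837) = -1  (since 837 mod 8 = 5)
  reciprocity: (185/837) -> +(837/185)
  reduce: (97/185)
  reciprocity: (97/185) -> +(185/97)
  reduce: (88/97)
  pull out 2: (2/97) = +1  (since 97 mod 8 = 1)
  pull out 2: (2/97) = +1  (since 97 mod 8 = 1)
  pull out 2: (2/97) = +1  (since 97 mod 8 = 1)
  reciprocity: (11/97) -> +(97/11)
  reduce: (9/11)
  reciprocity: (9/11) -> +(11/9)
  reduce: (2/9)
  pull out 2: (2/9) = +1  (since 9 mod 8 = 1)
  (1/9) = 1
Product of signs = 1

1


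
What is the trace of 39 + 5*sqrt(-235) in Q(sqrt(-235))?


Tr(a + b*sqrt(d)) = (a + b*sqrt(d)) + (a - b*sqrt(d)) = 2a
= 2 * (39)
= 78

78


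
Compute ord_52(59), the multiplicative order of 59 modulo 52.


We want ord_52(59), the smallest k >= 1 with 59^k = 1 mod 52.
n = 52 = 2^2 * 13, phi(52) = 24; the order divides phi(n).
Divisors of 24: 1, 2, 3, 4, 6, 8, 12, 24
Repeated squaring mod 52: 59^1 = 7, 59^2 = 49, 59^4 = 9, 59^8 = 29, 59^16 = 9
Test divisors in increasing order:
  k=1: 59^1 = 7 mod 52
  k=2: 59^2 = 49 mod 52
  k=3: 59^3 = 49 * 7 = 31 mod 52
  k=4: 59^4 = 9 mod 52
  k=6: 59^6 = 9 * 49 = 25 mod 52
  k=8: 59^8 = 29 mod 52
  k=12: 59^12 = 29 * 9 = 1 mod 52  <- first divisor giving 1
Order = 12

12


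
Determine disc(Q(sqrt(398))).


For K = Q(sqrt(d)) with d squarefree: disc(K) = d if d = 1 mod 4, and disc(K) = 4d if d = 2 or 3 mod 4.
Here d = 398, and d mod 4 = 2.
d = 2 mod 4, not 1 (O_K = Z[sqrt(d)]), so disc(K) = 4d = 4 * (398) = 1592

1592


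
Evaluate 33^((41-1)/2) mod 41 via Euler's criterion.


p = 41 is prime and the exponent is (p-1)/2 = 20, so by Euler's criterion 33^20 = (33/41) = +1 or -1 mod 41.
Compute by square-and-multiply:
  20 = 16 + 4 (binary 10100)
  Repeated squaring mod 41: 33^1 = 33, 33^2 = 23, 33^4 = 37, 33^8 = 16, 33^16 = 10
  33^20 = 33^16 * 33^4 = 10 * 37 mod 41
    10 * 37 = 370 = 1 mod 41
  33^20 = 1 mod 41
Result 1: 33 is a quadratic residue mod 41.
33^20 mod 41 = 1

1


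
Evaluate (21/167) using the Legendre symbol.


p = 167 is prime, so compute (21/167) with the reciprocity algorithm (Jacobi-symbol steps: pull out 2s via (2/n), flip via reciprocity, reduce):
  reciprocity: (21/167) -> +(167/21)
  reduce: (20/21)
  pull out 2: (2/21) = -1  (since 21 mod 8 = 5)
  pull out 2: (2/21) = -1  (since 21 mod 8 = 5)
  reciprocity: (5/21) -> +(21/5)
  reduce: (1/5)
  (1/5) = 1
Product of signs = 1
(21/167) = 1

1


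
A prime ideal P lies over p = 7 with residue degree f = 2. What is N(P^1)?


N(P^a) = p^(a*f)
= 7^(1*2)
= 7^2
= 49

49


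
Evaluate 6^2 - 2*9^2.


x^2 - d*y^2
= 6^2 - 2*9^2
= 36 - 162
= -126

-126


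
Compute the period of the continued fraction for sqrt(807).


Run the CF algorithm for sqrt(807).
a_0 = floor(sqrt(807)) = 28; set m_0=0, q_0=1.
Recurrence: m' = q*a - m,  q' = (d - m'^2)/q,  a' = floor((a_0 + m')/q').
  step 1: m=28, q=23, a=2
  step 2: m=18, q=21, a=2
  step 3: m=24, q=11, a=4
  step 4: m=20, q=37, a=1
  step 5: m=17, q=14, a=3
  step 6: m=25, q=13, a=4
  step 7: m=27, q=6, a=9
  step 8: m=27, q=13, a=4
  step 9: m=25, q=14, a=3
  step 10: m=17, q=37, a=1
  step 11: m=20, q=11, a=4
  step 12: m=24, q=21, a=2
  step 13: m=18, q=23, a=2
  step 14: m=28, q=1, a=56
a_14 = 2*a_0 = 56, so the period closes here.
sqrt(807) = [28; 2, 2, 4, 1, 3, 4, 9, 4, 3, 1, 4, 2, 2, 56]
Period length = 14

14


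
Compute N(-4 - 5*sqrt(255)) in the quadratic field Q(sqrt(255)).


N(a + b*sqrt(d)) = a^2 - d*b^2
= (-4)^2 - (255)*(-5)^2
= 16 - 6375
= -6359

-6359


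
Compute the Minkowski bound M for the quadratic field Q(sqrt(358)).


d = 358, d mod 4 = 2, so disc(K) = 4d = 1432; |disc(K)| = 1432
Real quadratic field, so n = 2, s = r2 = 0, r1 = 2
M = (n!/n^n) * (4/pi)^s * sqrt(|disc(K)|) = (2!/2^2) * (4/pi)^0 * sqrt(1432)
= 0.5 * 1.000000 * 37.841776
= 18.9209

18.9209


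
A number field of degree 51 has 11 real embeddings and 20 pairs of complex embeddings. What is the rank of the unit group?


By Dirichlet's unit theorem:
rank = r1 + r2 - 1
= 11 + 20 - 1
= 30

30


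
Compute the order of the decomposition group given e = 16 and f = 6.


|D_P| = e * f
= 16 * 6
= 96

96


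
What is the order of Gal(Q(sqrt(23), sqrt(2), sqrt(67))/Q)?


The 3 square roots of distinct primes are multiplicatively independent over Q,
so [K:Q] = 2^3 and Gal(K/Q) is isomorphic to (Z/2Z)^3.
|Gal| = 2^3 = 8

8


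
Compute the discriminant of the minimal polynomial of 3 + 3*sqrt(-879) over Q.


The element 3 + 3*sqrt(-879) has minimal polynomial:
x^2 - 6*x + 7920
Discriminant = (-6)^2 - 4*(7920)
= 36 - 31680
= -31644

-31644


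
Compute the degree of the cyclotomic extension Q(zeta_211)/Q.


The degree equals Euler's totient phi(211).
211 = 211
phi(211) = 210

210


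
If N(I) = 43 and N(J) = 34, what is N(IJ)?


N(IJ) = N(I) * N(J)
= 43 * 34
= 1462

1462


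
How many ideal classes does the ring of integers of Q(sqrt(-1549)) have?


K = Q(sqrt(-1549)). d mod 4 = 3, so D = disc(K) = 4d = -6196
h(K) equals the number of primitive reduced positive-definite forms (a, b, c) = a*x^2 + b*x*y + c*y^2 with b^2 - 4ac = D,
where reduced means |b| <= a <= c, with b >= 0 whenever |b| = a or a = c, and primitive means gcd(a, b, c) = 1.
Reduced forces 3a^2 <= |D| = 6196, so 1 <= a <= 45; b must have the parity of D, and c = (b^2 - D)/(4a) must be an integer >= a.
Enumerate a = 1..45, b in [-a, a]:
  a=1: (1, 0, 1549)  [1]
  a=2: (2, 2, 775)  [1]
  a=3..4: none
  a=5: (5, -2, 310), (5, 2, 310)  [2]
  a=6..9: none
  a=10: (10, -2, 155), (10, 2, 155)  [2]
  a=11..16: none
  a=17: (17, -14, 94), (17, 14, 94)  [2]
  a=18: none
  a=19: (19, -6, 82), (19, 6, 82)  [2]
  a=20..24: none
  a=25: (25, -2, 62), (25, 2, 62)  [2]
  a=26..30: none
  a=31: (31, -2, 50), (31, 2, 50)  [2]
  a=32..33: none
  a=34: (34, -14, 47), (34, 14, 47)  [2]
  a=35..37: none
  a=38: (38, -6, 41), (38, 6, 41)  [2]
  a=39..45: none
Total reduced forms: 1 + 1 + 2 + 2 + 2 + 2 + 2 + 2 + 2 + 2 = 18
h = 18

18


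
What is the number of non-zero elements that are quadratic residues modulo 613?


For prime p, the number of non-zero quadratic residues is (p-1)/2.
= (613-1)/2
= 306

306


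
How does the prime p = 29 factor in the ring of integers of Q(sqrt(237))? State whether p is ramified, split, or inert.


K = Q(sqrt(237)). Since d mod 4 = 1, disc(K) = 237.
Check p | disc: 237 mod 29 = 5.
p does not divide disc. Compute Legendre symbol (d/p):
5^((29-1)/2) mod 29 = 1
(d/p) = 1, so p splits: (p) = P*P' with e=1, f=1, g=2.
Therefore p is split.

split


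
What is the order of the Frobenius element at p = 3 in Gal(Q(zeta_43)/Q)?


The Frobenius at p in Gal(Q(zeta_n)/Q) = (Z/nZ)* is the class of p, so its order is ord_43(3), the smallest k >= 1 with 3^k = 1 mod 43.
n = 43 = 43, phi(43) = 42; the order divides phi(n).
Divisors of 42: 1, 2, 3, 6, 7, 14, 21, 42
Repeated squaring mod 43: 3^1 = 3, 3^2 = 9, 3^4 = 38, 3^8 = 25, 3^16 = 23, 3^32 = 13
Test divisors in increasing order:
  k=1: 3^1 = 3 mod 43
  k=2: 3^2 = 9 mod 43
  k=3: 3^3 = 9 * 3 = 27 mod 43
  k=6: 3^6 = 38 * 9 = 41 mod 43
  k=7: 3^7 = 38 * 9 * 3 = 37 mod 43
  k=14: 3^14 = 25 * 38 * 9 = 36 mod 43
  k=21: 3^21 = 23 * 38 * 3 = 42 mod 43
  k=42: 3^42 = 13 * 25 * 9 = 1 mod 43  <- first divisor giving 1
Order = 42

42


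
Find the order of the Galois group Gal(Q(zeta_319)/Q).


|Gal(Q(zeta_319)/Q)| = phi(319)
= 280

280


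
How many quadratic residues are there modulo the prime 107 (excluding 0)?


For prime p, the number of non-zero quadratic residues is (p-1)/2.
= (107-1)/2
= 53

53


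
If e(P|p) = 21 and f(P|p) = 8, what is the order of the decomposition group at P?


|D_P| = e * f
= 21 * 8
= 168

168


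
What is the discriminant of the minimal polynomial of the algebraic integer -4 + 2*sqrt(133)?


The element -4 + 2*sqrt(133) has minimal polynomial:
x^2 + 8*x - 516
Discriminant = (8)^2 - 4*(-516)
= 64 + 2064
= 2128

2128


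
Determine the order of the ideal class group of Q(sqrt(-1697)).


K = Q(sqrt(-1697)). d mod 4 = 3, so D = disc(K) = 4d = -6788
h(K) equals the number of primitive reduced positive-definite forms (a, b, c) = a*x^2 + b*x*y + c*y^2 with b^2 - 4ac = D,
where reduced means |b| <= a <= c, with b >= 0 whenever |b| = a or a = c, and primitive means gcd(a, b, c) = 1.
Reduced forces 3a^2 <= |D| = 6788, so 1 <= a <= 47; b must have the parity of D, and c = (b^2 - D)/(4a) must be an integer >= a.
Enumerate a = 1..47, b in [-a, a]:
  a=1: (1, 0, 1697)  [1]
  a=2: (2, 2, 849)  [1]
  a=3: (3, -2, 566), (3, 2, 566)  [2]
  a=4..5: none
  a=6: (6, -2, 283), (6, 2, 283)  [2]
  a=7: (7, -4, 243), (7, 4, 243)  [2]
  a=8: none
  a=9: (9, -4, 189), (9, 4, 189)  [2]
  a=10..13: none
  a=14: (14, -10, 123), (14, 10, 123)  [2]
  a=15..17: none
  a=18: (18, -14, 97), (18, 14, 97)  [2]
  a=19..20: none
  a=21: (21, -10, 82), (21, -4, 81), (21, 4, 81), (21, 10, 82)  [4]
  a=22..26: none
  a=27: (27, -4, 63), (27, 4, 63)  [2]
  a=28..30: none
  a=31: (31, -30, 62), (31, 30, 62)  [2]
  a=32..40: none
  a=41: (41, -10, 42), (41, 10, 42)  [2]
  a=42: (42, -38, 49), (42, 38, 49)  [2]
  a=43: (43, -36, 47), (43, 36, 47)  [2]
  a=44..47: none
Total reduced forms: 1 + 1 + 2 + 2 + 2 + 2 + 2 + 2 + 4 + 2 + 2 + 2 + 2 + 2 = 28
h = 28

28


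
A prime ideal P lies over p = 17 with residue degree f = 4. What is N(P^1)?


N(P^a) = p^(a*f)
= 17^(1*4)
= 17^4
= 83521

83521


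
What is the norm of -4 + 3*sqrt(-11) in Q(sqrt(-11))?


N(a + b*sqrt(d)) = a^2 - d*b^2
= (-4)^2 - (-11)*(3)^2
= 16 + 99
= 115

115


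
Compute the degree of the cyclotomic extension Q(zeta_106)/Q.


The degree equals Euler's totient phi(106).
106 = 2 * 53
phi(106) = 52

52


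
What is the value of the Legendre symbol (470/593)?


p = 593 is prime, so compute (470/593) with the reciprocity algorithm (Jacobi-symbol steps: pull out 2s via (2/n), flip via reciprocity, reduce):
  pull out 2: (2/593) = +1  (since 593 mod 8 = 1)
  reciprocity: (235/593) -> +(593/235)
  reduce: (123/235)
  reciprocity: (123/235) -> -(235/123)
  reduce: (112/123)
  pull out 2: (2/123) = -1  (since 123 mod 8 = 3)
  pull out 2: (2/123) = -1  (since 123 mod 8 = 3)
  pull out 2: (2/123) = -1  (since 123 mod 8 = 3)
  pull out 2: (2/123) = -1  (since 123 mod 8 = 3)
  reciprocity: (7/123) -> -(123/7)
  reduce: (4/7)
  pull out 2: (2/7) = +1  (since 7 mod 8 = 7)
  pull out 2: (2/7) = +1  (since 7 mod 8 = 7)
  (1/7) = 1
Product of signs = 1
(470/593) = 1

1


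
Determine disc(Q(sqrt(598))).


For K = Q(sqrt(d)) with d squarefree: disc(K) = d if d = 1 mod 4, and disc(K) = 4d if d = 2 or 3 mod 4.
Here d = 598, and d mod 4 = 2.
d = 2 mod 4, not 1 (O_K = Z[sqrt(d)]), so disc(K) = 4d = 4 * (598) = 2392

2392


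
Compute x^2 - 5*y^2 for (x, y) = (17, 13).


x^2 - d*y^2
= 17^2 - 5*13^2
= 289 - 845
= -556

-556


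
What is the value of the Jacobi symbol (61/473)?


Compute (61/473) via quadratic reciprocity:
  reciprocity: (61/473) -> +(473/61)
  reduce: (46/61)
  pull out 2: (2/61) = -1  (since 61 mod 8 = 5)
  reciprocity: (23/61) -> +(61/23)
  reduce: (15/23)
  reciprocity: (15/23) -> -(23/15)
  reduce: (8/15)
  pull out 2: (2/15) = +1  (since 15 mod 8 = 7)
  pull out 2: (2/15) = +1  (since 15 mod 8 = 7)
  pull out 2: (2/15) = +1  (since 15 mod 8 = 7)
  (1/15) = 1
Product of signs = 1

1


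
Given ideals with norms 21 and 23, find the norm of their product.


N(IJ) = N(I) * N(J)
= 21 * 23
= 483

483


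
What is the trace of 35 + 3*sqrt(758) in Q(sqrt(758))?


Tr(a + b*sqrt(d)) = (a + b*sqrt(d)) + (a - b*sqrt(d)) = 2a
= 2 * (35)
= 70

70


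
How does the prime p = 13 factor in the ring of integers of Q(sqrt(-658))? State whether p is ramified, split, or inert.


K = Q(sqrt(-658)). Since d mod 4 = 2, disc(K) = -2632.
Check p | disc: -2632 mod 13 = 7.
p does not divide disc. Compute Legendre symbol (d/p):
5^((13-1)/2) mod 13 = -1
(d/p) = -1, so p is inert: (p) stays prime with e=1, f=2, g=1.
Therefore p is inert.

inert


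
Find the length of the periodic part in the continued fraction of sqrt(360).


Run the CF algorithm for sqrt(360).
a_0 = floor(sqrt(360)) = 18; set m_0=0, q_0=1.
Recurrence: m' = q*a - m,  q' = (d - m'^2)/q,  a' = floor((a_0 + m')/q').
  step 1: m=18, q=36, a=1
  step 2: m=18, q=1, a=36
a_2 = 2*a_0 = 36, so the period closes here.
sqrt(360) = [18; 1, 36]
Period length = 2

2


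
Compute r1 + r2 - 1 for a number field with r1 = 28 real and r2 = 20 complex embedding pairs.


By Dirichlet's unit theorem:
rank = r1 + r2 - 1
= 28 + 20 - 1
= 47

47


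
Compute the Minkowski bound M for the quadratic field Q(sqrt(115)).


d = 115, d mod 4 = 3, so disc(K) = 4d = 460; |disc(K)| = 460
Real quadratic field, so n = 2, s = r2 = 0, r1 = 2
M = (n!/n^n) * (4/pi)^s * sqrt(|disc(K)|) = (2!/2^2) * (4/pi)^0 * sqrt(460)
= 0.5 * 1.000000 * 21.447611
= 10.7238

10.7238


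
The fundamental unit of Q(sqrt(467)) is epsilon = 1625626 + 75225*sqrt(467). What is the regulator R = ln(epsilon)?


epsilon = 1625626 + 75225*sqrt(467)
= 3.2513e+06
R = ln(3.2513e+06)
= 14.9946

14.9946


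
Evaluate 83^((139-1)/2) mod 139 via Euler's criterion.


p = 139 is prime and the exponent is (p-1)/2 = 69, so by Euler's criterion 83^69 = (83/139) = +1 or -1 mod 139.
Compute by square-and-multiply:
  69 = 64 + 4 + 1 (binary 1000101)
  Repeated squaring mod 139: 83^1 = 83, 83^2 = 78, 83^4 = 107, 83^8 = 51, 83^16 = 99, 83^32 = 71, 83^64 = 37
  83^69 = 83^64 * 83^4 * 83^1 = 37 * 107 * 83 mod 139
    37 * 107 = 3959 = 67 mod 139
    67 * 83 = 5561 = 1 mod 139
  83^69 = 1 mod 139
Result 1: 83 is a quadratic residue mod 139.
83^69 mod 139 = 1

1


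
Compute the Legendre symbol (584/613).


p = 613 is prime, so compute (584/613) with the reciprocity algorithm (Jacobi-symbol steps: pull out 2s via (2/n), flip via reciprocity, reduce):
  pull out 2: (2/613) = -1  (since 613 mod 8 = 5)
  pull out 2: (2/613) = -1  (since 613 mod 8 = 5)
  pull out 2: (2/613) = -1  (since 613 mod 8 = 5)
  reciprocity: (73/613) -> +(613/73)
  reduce: (29/73)
  reciprocity: (29/73) -> +(73/29)
  reduce: (15/29)
  reciprocity: (15/29) -> +(29/15)
  reduce: (14/15)
  pull out 2: (2/15) = +1  (since 15 mod 8 = 7)
  reciprocity: (7/15) -> -(15/7)
  reduce: (1/7)
  (1/7) = 1
Product of signs = 1
(584/613) = 1

1
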